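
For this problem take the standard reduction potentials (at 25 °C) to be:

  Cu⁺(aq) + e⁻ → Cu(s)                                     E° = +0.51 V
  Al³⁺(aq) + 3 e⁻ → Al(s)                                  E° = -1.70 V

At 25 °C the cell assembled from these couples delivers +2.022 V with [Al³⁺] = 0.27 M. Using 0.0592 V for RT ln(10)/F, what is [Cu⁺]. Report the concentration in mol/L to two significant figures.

Cu⁺/Cu is the cathode, Al³⁺/Al the anode: E°cell = +2.21 V, n = 3.
Overall reaction: 3 Cu⁺(aq) + Al(s) → 3 Cu(s) + Al³⁺(aq); Q = [Al³⁺]^1/[Cu⁺]^3.
From E = E° − (0.0592/n) log Q: log Q = (E° − E)·n/0.0592 = (+2.21 − (+2.022))·3/0.0592 = 9.5270.
So 3·log[Cu⁺] = 1·log(0.27) − log Q = -0.5686 − (9.5270) = -10.0956; log[Cu⁺] = -10.0956 / 3 = -3.3652; [Cu⁺] = 10^(-3.3652) ≈ 0.00043 M.

0.00043 M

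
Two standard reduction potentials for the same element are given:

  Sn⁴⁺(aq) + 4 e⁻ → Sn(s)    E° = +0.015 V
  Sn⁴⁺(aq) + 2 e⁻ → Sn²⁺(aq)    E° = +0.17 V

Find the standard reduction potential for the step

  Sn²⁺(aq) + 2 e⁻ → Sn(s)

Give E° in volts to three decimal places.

Sequential free energies add, so n₃E°₃ = n₁E°₁ + n₂E°₂.
With n₃ = 4, and the known step contributing 2×(+0.17) V, the unknown satisfies 2·E° = 4×(+0.015) − 2×(+0.17) = -0.280.
E° = -0.280 / 2 = -0.140 V.

-0.140 V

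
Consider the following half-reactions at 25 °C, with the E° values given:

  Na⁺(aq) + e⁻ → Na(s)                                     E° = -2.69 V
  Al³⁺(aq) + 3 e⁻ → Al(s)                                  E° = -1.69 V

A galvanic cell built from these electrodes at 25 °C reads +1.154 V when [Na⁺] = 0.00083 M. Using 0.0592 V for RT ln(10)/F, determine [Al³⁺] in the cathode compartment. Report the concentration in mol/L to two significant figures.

Al³⁺/Al is the cathode, Na⁺/Na the anode: E°cell = +1.00 V, n = 3.
Overall reaction: Al³⁺(aq) + 3 Na(s) → Al(s) + 3 Na⁺(aq); Q = [Na⁺]^3/[Al³⁺]^1.
From E = E° − (0.0592/n) log Q: log Q = (E° − E)·n/0.0592 = (+1.00 − (+1.154))·3/0.0592 = -7.8041.
So 1·log[Al³⁺] = 3·log(0.00083) − log Q = -9.2428 − (-7.8041) = -1.4387; [Al³⁺] = 10^(-1.4387) ≈ 0.036 M.

0.036 M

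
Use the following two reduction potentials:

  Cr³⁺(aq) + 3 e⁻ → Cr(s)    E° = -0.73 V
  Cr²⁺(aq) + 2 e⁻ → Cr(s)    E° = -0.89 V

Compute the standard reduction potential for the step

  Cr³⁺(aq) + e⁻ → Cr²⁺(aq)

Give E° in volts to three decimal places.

Sequential free energies add, so n₃E°₃ = n₁E°₁ + n₂E°₂.
With n₃ = 3, and the known step contributing 2×(-0.89) V, the unknown satisfies 1·E° = 3×(-0.73) − 2×(-0.89) = -0.410.
E° = -0.410 / 1 = -0.410 V.

-0.410 V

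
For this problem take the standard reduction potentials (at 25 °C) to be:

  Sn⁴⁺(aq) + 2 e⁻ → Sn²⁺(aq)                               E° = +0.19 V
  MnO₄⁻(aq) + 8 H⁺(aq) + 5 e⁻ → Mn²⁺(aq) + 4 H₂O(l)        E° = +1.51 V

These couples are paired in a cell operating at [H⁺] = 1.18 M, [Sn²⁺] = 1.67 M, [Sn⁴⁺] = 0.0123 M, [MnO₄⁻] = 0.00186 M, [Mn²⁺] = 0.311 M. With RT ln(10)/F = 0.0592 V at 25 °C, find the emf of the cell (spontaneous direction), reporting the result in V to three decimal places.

MnO₄⁻/Mn²⁺ is the cathode (higher E°), Sn⁴⁺/Sn²⁺ the anode: E°cell = +1.51 − (+0.19) = +1.32 V, n = 10.
Overall: 2 MnO₄⁻(aq) + 16 H⁺(aq) + 5 Sn²⁺(aq) → 2 Mn²⁺(aq) + 8 H₂O(l) + 5 Sn⁴⁺(aq)
Q = [Mn²⁺]^2·[Sn⁴⁺]^5 / ([MnO₄⁻]^2·[H⁺]^16·[Sn²⁺]^5); log Q = -7.368.
E = E° − (0.0592/n) log Q = +1.32 − (0.0592/10)(-7.368) = +1.364 V.

+1.364 V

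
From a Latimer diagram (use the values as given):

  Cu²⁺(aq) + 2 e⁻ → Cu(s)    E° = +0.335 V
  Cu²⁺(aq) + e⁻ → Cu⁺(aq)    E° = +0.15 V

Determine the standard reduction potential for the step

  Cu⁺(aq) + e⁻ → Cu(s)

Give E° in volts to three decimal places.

+0.520 V

Sequential free energies add, so n₃E°₃ = n₁E°₁ + n₂E°₂.
With n₃ = 2, and the known step contributing 1×(+0.15) V, the unknown satisfies 1·E° = 2×(+0.335) − 1×(+0.15) = +0.520.
E° = +0.520 / 1 = +0.520 V.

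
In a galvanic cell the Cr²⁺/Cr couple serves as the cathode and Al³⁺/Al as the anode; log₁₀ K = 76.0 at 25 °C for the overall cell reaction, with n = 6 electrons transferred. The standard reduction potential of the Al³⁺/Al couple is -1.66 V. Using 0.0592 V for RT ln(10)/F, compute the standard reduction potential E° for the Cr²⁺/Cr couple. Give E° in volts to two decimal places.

E°cell = (0.0592/n)·log K = (0.0592/6)(76.0) = +0.750 V.
Since Cr²⁺/Cr is the cathode and Al³⁺/Al the anode, E°cell = E°(Cr²⁺/Cr) − E°(Al³⁺/Al).
So E°(Cr²⁺/Cr) = E°cell + E°(Al³⁺/Al) = +0.750 + (-1.66) = -0.91 V.

-0.91 V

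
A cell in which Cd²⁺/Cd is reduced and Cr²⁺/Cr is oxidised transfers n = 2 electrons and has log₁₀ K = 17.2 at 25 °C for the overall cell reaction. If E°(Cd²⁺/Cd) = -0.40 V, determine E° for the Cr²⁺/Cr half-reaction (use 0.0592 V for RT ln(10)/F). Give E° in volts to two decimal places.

-0.91 V

E°cell = (0.0592/n)·log K = (0.0592/2)(17.2) = +0.509 V.
Since Cd²⁺/Cd is the cathode and Cr²⁺/Cr the anode, E°cell = E°(Cd²⁺/Cd) − E°(Cr²⁺/Cr).
So E°(Cr²⁺/Cr) = E°(Cd²⁺/Cd) − E°cell = (-0.40) − (+0.509) = -0.91 V.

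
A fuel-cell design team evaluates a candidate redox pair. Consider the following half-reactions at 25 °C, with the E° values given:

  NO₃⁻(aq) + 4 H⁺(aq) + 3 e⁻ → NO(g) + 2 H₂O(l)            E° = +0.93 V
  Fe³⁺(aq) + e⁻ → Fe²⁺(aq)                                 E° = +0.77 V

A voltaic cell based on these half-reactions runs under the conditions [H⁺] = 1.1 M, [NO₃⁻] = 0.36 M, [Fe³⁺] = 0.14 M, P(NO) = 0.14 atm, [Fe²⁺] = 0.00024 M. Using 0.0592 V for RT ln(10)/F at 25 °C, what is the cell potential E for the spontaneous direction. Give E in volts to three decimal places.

+0.008 V

NO₃⁻/NO is the cathode (higher E°), Fe³⁺/Fe²⁺ the anode: E°cell = +0.93 − (+0.77) = +0.16 V, n = 3.
Overall: NO₃⁻(aq) + 4 H⁺(aq) + 3 Fe²⁺(aq) → NO(g) + 2 H₂O(l) + 3 Fe³⁺(aq)
Q = P(NO)·[Fe³⁺]^3 / ([NO₃⁻]·[H⁺]^4·[Fe²⁺]^3); log Q = 7.722.
E = E° − (0.0592/n) log Q = +0.16 − (0.0592/3)(7.722) = +0.008 V.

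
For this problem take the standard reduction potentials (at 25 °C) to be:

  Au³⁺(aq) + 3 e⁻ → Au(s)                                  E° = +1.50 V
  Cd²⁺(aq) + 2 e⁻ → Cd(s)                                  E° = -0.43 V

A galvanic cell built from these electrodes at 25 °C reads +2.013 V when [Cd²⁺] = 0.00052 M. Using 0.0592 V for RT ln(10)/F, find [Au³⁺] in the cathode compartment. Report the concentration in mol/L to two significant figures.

Au³⁺/Au is the cathode, Cd²⁺/Cd the anode: E°cell = +1.93 V, n = 6.
Overall reaction: 2 Au³⁺(aq) + 3 Cd(s) → 2 Au(s) + 3 Cd²⁺(aq); Q = [Cd²⁺]^3/[Au³⁺]^2.
From E = E° − (0.0592/n) log Q: log Q = (E° − E)·n/0.0592 = (+1.93 − (+2.013))·6/0.0592 = -8.4122.
So 2·log[Au³⁺] = 3·log(0.00052) − log Q = -9.8520 − (-8.4122) = -1.4398; log[Au³⁺] = -1.4398 / 2 = -0.7199; [Au³⁺] = 10^(-0.7199) ≈ 0.19 M.

0.19 M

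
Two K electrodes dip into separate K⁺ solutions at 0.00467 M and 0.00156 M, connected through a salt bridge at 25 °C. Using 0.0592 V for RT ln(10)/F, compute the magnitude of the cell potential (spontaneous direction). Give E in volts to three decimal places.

For a concentration cell E°cell = 0. The 0.00467 M side is the cathode (reduction is favoured where [K⁺] is higher).
With n = 1, E = −(0.0592/1) log([K⁺]ₐₙ/[K⁺]꜀ₐₜ) = −(0.0592/1) log(0.00156/0.00467) = −(0.0592/1)(-0.476) = +0.028 V.

+0.028 V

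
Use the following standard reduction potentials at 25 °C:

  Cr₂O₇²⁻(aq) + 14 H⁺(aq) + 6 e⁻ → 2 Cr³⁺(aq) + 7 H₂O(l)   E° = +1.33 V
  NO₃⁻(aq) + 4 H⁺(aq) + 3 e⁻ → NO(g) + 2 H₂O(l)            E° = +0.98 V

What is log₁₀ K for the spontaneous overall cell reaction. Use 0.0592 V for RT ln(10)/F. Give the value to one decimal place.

35.5

Cathode: Cr₂O₇²⁻/Cr³⁺; anode: NO₃⁻/NO. E°cell = +0.35 V, n = 6.
log K = nE°cell / 0.0592 = (6)(+0.35) / 0.0592 = 35.5.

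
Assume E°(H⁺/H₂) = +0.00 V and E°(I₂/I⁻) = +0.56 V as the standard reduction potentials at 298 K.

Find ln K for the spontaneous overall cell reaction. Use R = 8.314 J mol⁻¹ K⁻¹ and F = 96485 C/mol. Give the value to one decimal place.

43.6

Cathode: I₂/I⁻; anode: H⁺/H₂. E°cell = (+0.56) − (+0.00) = +0.56 V, with n = 2.
ΔG° = −nFE° = −RT ln K, so ln K = nFE°/(RT) = (2)(96485)(+0.56) / ((8.314)(298)) = 43.617.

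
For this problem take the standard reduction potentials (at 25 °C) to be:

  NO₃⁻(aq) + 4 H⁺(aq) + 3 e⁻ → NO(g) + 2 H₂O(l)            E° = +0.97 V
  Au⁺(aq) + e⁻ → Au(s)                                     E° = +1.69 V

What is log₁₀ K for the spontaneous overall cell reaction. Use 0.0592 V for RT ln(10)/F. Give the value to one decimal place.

36.5

Cathode: Au⁺/Au; anode: NO₃⁻/NO. E°cell = +0.72 V, n = 3.
log K = nE°cell / 0.0592 = (3)(+0.72) / 0.0592 = 36.5.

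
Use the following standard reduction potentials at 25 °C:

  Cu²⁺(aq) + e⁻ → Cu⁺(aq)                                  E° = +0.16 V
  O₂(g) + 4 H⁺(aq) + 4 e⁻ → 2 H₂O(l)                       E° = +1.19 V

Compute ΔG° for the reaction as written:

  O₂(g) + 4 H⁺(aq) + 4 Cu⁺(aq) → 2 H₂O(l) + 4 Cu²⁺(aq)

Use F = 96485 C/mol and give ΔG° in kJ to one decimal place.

As written, O₂/H₂O is reduced (cathode) and Cu²⁺/Cu⁺ is oxidised (anode), so E°cell = (+1.19) − (+0.16) = +1.03 V.
Balancing electrons gives n = 4.
ΔG° = −nFE° = −(4)(96485)(+1.03) = -397,518 J = -397.5 kJ.

-397.5 kJ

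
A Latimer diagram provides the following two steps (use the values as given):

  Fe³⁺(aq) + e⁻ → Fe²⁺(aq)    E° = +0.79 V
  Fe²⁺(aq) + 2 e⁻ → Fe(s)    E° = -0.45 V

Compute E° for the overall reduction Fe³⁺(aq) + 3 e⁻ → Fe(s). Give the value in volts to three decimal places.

Standard free energies of sequential steps add: ΔG°₃ = ΔG°₁ + ΔG°₂, so n₃E°₃ = n₁E°₁ + n₂E°₂.
E°₃ = (1×+0.79 + 2×-0.45) / 3 = (-0.110) / 3 = -0.037 V.
E° values themselves are not directly additive — weighting by electron count is essential.

-0.037 V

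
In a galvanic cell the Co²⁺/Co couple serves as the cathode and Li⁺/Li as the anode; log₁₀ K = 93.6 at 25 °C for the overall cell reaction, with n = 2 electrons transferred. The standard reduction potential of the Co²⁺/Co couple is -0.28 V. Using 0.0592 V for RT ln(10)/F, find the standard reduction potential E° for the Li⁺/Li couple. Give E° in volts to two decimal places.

E°cell = (0.0592/n)·log K = (0.0592/2)(93.6) = +2.771 V.
Since Co²⁺/Co is the cathode and Li⁺/Li the anode, E°cell = E°(Co²⁺/Co) − E°(Li⁺/Li).
So E°(Li⁺/Li) = E°(Co²⁺/Co) − E°cell = (-0.28) − (+2.771) = -3.05 V.

-3.05 V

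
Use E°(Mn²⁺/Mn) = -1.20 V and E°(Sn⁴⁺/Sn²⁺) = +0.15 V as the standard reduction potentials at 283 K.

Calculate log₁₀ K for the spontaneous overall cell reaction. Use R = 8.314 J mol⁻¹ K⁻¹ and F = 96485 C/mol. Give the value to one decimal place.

Cathode: Sn⁴⁺/Sn²⁺; anode: Mn²⁺/Mn. E°cell = (+0.15) − (-1.20) = +1.35 V, with n = 2.
ΔG° = −nFE° = −RT ln K, so ln K = nFE°/(RT) = (2)(96485)(+1.35) / ((8.314)(283)) = 110.720.
log₁₀ K = 110.720 / ln 10 = 48.1.

48.1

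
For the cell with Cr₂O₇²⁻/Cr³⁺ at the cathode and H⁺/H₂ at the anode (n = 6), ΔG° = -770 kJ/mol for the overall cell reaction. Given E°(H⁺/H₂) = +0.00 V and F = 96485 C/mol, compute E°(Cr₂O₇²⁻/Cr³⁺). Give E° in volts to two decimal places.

E°cell = −ΔG°/(nF) = −(-770×10³)/((6)(96485)) = +1.330 V.
Since Cr₂O₇²⁻/Cr³⁺ is the cathode and H⁺/H₂ the anode, E°cell = E°(Cr₂O₇²⁻/Cr³⁺) − E°(H⁺/H₂).
So E°(Cr₂O₇²⁻/Cr³⁺) = E°cell + E°(H⁺/H₂) = +1.330 + (+0.00) = +1.33 V.

+1.33 V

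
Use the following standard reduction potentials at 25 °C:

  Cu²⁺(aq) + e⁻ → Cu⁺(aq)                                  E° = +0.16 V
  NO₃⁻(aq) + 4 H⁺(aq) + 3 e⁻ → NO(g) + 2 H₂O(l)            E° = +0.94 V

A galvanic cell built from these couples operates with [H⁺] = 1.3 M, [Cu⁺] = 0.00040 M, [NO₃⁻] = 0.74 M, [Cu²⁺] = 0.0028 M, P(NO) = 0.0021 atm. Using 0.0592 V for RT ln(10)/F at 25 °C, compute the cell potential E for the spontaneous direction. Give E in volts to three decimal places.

+0.789 V

NO₃⁻/NO is the cathode (higher E°), Cu²⁺/Cu⁺ the anode: E°cell = +0.94 − (+0.16) = +0.78 V, n = 3.
Overall: NO₃⁻(aq) + 4 H⁺(aq) + 3 Cu⁺(aq) → NO(g) + 2 H₂O(l) + 3 Cu²⁺(aq)
Q = P(NO)·[Cu²⁺]^3 / ([NO₃⁻]·[H⁺]^4·[Cu⁺]^3); log Q = -0.467.
E = E° − (0.0592/n) log Q = +0.78 − (0.0592/3)(-0.467) = +0.789 V.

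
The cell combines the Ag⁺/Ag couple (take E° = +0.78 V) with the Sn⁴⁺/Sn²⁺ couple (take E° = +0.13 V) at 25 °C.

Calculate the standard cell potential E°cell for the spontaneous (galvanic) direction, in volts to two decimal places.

+0.65 V

The Ag⁺/Ag couple has the higher reduction potential, so it is the cathode; Sn⁴⁺/Sn²⁺ is oxidised at the anode.
E°cell = E°(cathode) − E°(anode) = (+0.78) − (+0.13) = +0.65 V.
Since E°cell > 0, the reaction is spontaneous under standard conditions.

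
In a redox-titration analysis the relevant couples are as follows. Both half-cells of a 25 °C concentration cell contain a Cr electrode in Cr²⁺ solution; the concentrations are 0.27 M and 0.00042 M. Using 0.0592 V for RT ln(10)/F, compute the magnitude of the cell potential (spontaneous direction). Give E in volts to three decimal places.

+0.083 V

For a concentration cell E°cell = 0. The 0.27 M side is the cathode (reduction is favoured where [Cr²⁺] is higher).
With n = 2, E = −(0.0592/2) log([Cr²⁺]ₐₙ/[Cr²⁺]꜀ₐₜ) = −(0.0592/2) log(0.00042/0.27) = −(0.0592/2)(-2.808) = +0.083 V.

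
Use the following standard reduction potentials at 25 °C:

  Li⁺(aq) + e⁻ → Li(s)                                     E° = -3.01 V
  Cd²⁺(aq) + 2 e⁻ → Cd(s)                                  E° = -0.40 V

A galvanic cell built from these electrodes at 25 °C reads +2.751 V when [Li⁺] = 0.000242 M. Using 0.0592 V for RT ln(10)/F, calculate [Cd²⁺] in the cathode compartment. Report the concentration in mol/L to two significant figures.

Cd²⁺/Cd is the cathode, Li⁺/Li the anode: E°cell = +2.61 V, n = 2.
Overall reaction: Cd²⁺(aq) + 2 Li(s) → Cd(s) + 2 Li⁺(aq); Q = [Li⁺]^2/[Cd²⁺]^1.
From E = E° − (0.0592/n) log Q: log Q = (E° − E)·n/0.0592 = (+2.61 − (+2.751))·2/0.0592 = -4.7635.
So 1·log[Cd²⁺] = 2·log(0.000242) − log Q = -7.2324 − (-4.7635) = -2.4689; [Cd²⁺] = 10^(-2.4689) ≈ 0.0034 M.

0.0034 M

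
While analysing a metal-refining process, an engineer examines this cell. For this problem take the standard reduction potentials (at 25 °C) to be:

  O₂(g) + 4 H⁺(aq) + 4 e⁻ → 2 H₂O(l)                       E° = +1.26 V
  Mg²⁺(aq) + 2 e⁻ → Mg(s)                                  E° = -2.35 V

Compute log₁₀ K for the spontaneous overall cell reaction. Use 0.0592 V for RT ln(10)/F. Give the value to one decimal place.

243.9

Cathode: O₂/H₂O; anode: Mg²⁺/Mg. E°cell = +3.61 V, n = 4.
log K = nE°cell / 0.0592 = (4)(+3.61) / 0.0592 = 243.9.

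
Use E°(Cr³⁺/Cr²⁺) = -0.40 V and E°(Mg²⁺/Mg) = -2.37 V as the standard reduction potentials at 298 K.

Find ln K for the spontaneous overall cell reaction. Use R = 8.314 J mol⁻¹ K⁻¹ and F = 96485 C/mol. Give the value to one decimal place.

153.4

Cathode: Cr³⁺/Cr²⁺; anode: Mg²⁺/Mg. E°cell = (-0.40) − (-2.37) = +1.97 V, with n = 2.
ΔG° = −nFE° = −RT ln K, so ln K = nFE°/(RT) = (2)(96485)(+1.97) / ((8.314)(298)) = 153.437.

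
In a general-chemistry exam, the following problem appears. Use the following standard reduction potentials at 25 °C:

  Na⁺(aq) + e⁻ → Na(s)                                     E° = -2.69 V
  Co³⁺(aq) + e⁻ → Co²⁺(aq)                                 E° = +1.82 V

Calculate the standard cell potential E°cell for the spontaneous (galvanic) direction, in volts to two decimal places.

The Co³⁺/Co²⁺ couple has the higher reduction potential, so it is the cathode; Na⁺/Na is oxidised at the anode.
E°cell = E°(cathode) − E°(anode) = (+1.82) − (-2.69) = +4.51 V.
Since E°cell > 0, the reaction is spontaneous under standard conditions.

+4.51 V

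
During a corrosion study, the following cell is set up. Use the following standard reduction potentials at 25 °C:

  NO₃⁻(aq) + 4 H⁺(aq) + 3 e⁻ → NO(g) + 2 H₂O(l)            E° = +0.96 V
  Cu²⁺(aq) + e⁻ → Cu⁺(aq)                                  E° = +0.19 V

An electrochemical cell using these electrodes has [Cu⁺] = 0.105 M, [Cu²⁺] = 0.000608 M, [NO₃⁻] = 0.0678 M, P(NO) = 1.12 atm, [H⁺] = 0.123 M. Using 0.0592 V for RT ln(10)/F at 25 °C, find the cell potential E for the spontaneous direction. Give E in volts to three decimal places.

NO₃⁻/NO is the cathode (higher E°), Cu²⁺/Cu⁺ the anode: E°cell = +0.96 − (+0.19) = +0.77 V, n = 3.
Overall: NO₃⁻(aq) + 4 H⁺(aq) + 3 Cu⁺(aq) → NO(g) + 2 H₂O(l) + 3 Cu²⁺(aq)
Q = P(NO)·[Cu²⁺]^3 / ([NO₃⁻]·[H⁺]^4·[Cu⁺]^3); log Q = -1.853.
E = E° − (0.0592/n) log Q = +0.77 − (0.0592/3)(-1.853) = +0.807 V.

+0.807 V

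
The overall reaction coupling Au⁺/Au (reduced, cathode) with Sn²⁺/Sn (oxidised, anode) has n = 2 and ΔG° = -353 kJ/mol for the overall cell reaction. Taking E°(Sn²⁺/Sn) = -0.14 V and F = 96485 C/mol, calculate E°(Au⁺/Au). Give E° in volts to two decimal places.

+1.69 V

E°cell = −ΔG°/(nF) = −(-353×10³)/((2)(96485)) = +1.829 V.
Since Au⁺/Au is the cathode and Sn²⁺/Sn the anode, E°cell = E°(Au⁺/Au) − E°(Sn²⁺/Sn).
So E°(Au⁺/Au) = E°cell + E°(Sn²⁺/Sn) = +1.829 + (-0.14) = +1.69 V.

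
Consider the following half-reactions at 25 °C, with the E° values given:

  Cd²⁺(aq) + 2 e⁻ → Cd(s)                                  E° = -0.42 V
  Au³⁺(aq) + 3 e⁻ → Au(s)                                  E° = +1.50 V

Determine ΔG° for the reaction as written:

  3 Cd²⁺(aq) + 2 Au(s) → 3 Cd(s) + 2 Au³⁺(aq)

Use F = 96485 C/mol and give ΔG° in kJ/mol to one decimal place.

As written, Cd²⁺/Cd is reduced (cathode) and Au³⁺/Au is oxidised (anode), so E°cell = (-0.42) − (+1.50) = -1.92 V.
Balancing electrons gives n = 6.
ΔG° = −nFE° = −(6)(96485)(-1.92) = 1,111,507 J = +1111.5 kJ/mol.

+1111.5 kJ/mol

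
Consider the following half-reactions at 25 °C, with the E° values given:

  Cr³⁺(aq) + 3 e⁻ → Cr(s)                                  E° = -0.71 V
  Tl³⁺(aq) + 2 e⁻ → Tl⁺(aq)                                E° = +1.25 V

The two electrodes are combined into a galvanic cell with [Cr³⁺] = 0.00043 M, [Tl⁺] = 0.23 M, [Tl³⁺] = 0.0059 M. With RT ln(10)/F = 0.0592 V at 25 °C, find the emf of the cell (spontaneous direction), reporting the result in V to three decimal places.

+1.979 V

Tl³⁺/Tl⁺ is the cathode (higher E°), Cr³⁺/Cr the anode: E°cell = +1.25 − (-0.71) = +1.96 V, n = 6.
Overall: 3 Tl³⁺(aq) + 2 Cr(s) → 3 Tl⁺(aq) + 2 Cr³⁺(aq)
Q = [Tl⁺]^3·[Cr³⁺]^2 / ([Tl³⁺]^3); log Q = -1.960.
E = E° − (0.0592/n) log Q = +1.96 − (0.0592/6)(-1.960) = +1.979 V.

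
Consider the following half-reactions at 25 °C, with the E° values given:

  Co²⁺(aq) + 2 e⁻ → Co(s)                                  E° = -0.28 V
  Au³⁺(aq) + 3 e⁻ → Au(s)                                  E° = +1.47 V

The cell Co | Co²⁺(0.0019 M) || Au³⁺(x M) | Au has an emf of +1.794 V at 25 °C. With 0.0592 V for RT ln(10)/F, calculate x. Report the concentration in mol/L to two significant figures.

0.014 M

Au³⁺/Au is the cathode, Co²⁺/Co the anode: E°cell = +1.75 V, n = 6.
Overall reaction: 2 Au³⁺(aq) + 3 Co(s) → 2 Au(s) + 3 Co²⁺(aq); Q = [Co²⁺]^3/[Au³⁺]^2.
From E = E° − (0.0592/n) log Q: log Q = (E° − E)·n/0.0592 = (+1.75 − (+1.794))·6/0.0592 = -4.4595.
So 2·log[Au³⁺] = 3·log(0.0019) − log Q = -8.1637 − (-4.4595) = -3.7042; log[Au³⁺] = -3.7042 / 2 = -1.8521; [Au³⁺] = 10^(-1.8521) ≈ 0.014 M.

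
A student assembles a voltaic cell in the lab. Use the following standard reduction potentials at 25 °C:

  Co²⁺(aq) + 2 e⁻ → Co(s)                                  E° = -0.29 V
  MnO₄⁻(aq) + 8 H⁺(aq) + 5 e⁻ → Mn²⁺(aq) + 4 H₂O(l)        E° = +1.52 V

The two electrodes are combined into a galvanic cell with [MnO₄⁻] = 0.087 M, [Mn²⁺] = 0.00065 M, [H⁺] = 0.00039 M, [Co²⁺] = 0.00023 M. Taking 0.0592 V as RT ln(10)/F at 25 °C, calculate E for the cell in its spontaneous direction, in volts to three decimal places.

+1.620 V

MnO₄⁻/Mn²⁺ is the cathode (higher E°), Co²⁺/Co the anode: E°cell = +1.52 − (-0.29) = +1.81 V, n = 10.
Overall: 2 MnO₄⁻(aq) + 16 H⁺(aq) + 5 Co(s) → 2 Mn²⁺(aq) + 8 H₂O(l) + 5 Co²⁺(aq)
Q = [Mn²⁺]^2·[Co²⁺]^5 / ([MnO₄⁻]^2·[H⁺]^16); log Q = 32.098.
E = E° − (0.0592/n) log Q = +1.81 − (0.0592/10)(32.098) = +1.620 V.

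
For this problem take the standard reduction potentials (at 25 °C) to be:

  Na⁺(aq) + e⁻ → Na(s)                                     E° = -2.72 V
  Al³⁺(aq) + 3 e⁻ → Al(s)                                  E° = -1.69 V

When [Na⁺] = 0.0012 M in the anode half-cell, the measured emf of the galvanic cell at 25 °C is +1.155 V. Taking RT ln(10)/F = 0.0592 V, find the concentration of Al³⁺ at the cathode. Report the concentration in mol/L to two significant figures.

0.0037 M

Al³⁺/Al is the cathode, Na⁺/Na the anode: E°cell = +1.03 V, n = 3.
Overall reaction: Al³⁺(aq) + 3 Na(s) → Al(s) + 3 Na⁺(aq); Q = [Na⁺]^3/[Al³⁺]^1.
From E = E° − (0.0592/n) log Q: log Q = (E° − E)·n/0.0592 = (+1.03 − (+1.155))·3/0.0592 = -6.3345.
So 1·log[Al³⁺] = 3·log(0.0012) − log Q = -8.7625 − (-6.3345) = -2.4280; [Al³⁺] = 10^(-2.4280) ≈ 0.0037 M.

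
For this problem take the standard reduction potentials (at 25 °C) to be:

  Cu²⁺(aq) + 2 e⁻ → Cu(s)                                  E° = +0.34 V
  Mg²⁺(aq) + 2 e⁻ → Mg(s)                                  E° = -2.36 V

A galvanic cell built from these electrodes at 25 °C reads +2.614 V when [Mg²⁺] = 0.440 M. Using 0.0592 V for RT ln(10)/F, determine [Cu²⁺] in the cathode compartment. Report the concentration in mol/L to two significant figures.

Cu²⁺/Cu is the cathode, Mg²⁺/Mg the anode: E°cell = +2.70 V, n = 2.
Overall reaction: Cu²⁺(aq) + Mg(s) → Cu(s) + Mg²⁺(aq); Q = [Mg²⁺]^1/[Cu²⁺]^1.
From E = E° − (0.0592/n) log Q: log Q = (E° − E)·n/0.0592 = (+2.70 − (+2.614))·2/0.0592 = 2.9054.
So 1·log[Cu²⁺] = 1·log(0.44) − log Q = -0.3565 − (2.9054) = -3.2619; [Cu²⁺] = 10^(-3.2619) ≈ 0.00055 M.

0.00055 M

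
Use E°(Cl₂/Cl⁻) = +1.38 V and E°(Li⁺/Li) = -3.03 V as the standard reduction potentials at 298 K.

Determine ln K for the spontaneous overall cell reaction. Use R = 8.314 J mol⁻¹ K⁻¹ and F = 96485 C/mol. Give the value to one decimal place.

Cathode: Cl₂/Cl⁻; anode: Li⁺/Li. E°cell = (+1.38) − (-3.03) = +4.41 V, with n = 2.
ΔG° = −nFE° = −RT ln K, so ln K = nFE°/(RT) = (2)(96485)(+4.41) / ((8.314)(298)) = 343.481.

343.5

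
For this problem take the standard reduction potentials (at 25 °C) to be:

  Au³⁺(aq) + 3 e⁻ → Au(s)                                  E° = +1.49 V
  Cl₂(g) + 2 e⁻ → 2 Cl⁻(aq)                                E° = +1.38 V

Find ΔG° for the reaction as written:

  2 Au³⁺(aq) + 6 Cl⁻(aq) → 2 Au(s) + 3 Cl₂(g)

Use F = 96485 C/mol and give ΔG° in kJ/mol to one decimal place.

As written, Au³⁺/Au is reduced (cathode) and Cl₂/Cl⁻ is oxidised (anode), so E°cell = (+1.49) − (+1.38) = +0.11 V.
Balancing electrons gives n = 6.
ΔG° = −nFE° = −(6)(96485)(+0.11) = -63,680 J = -63.7 kJ/mol.

-63.7 kJ/mol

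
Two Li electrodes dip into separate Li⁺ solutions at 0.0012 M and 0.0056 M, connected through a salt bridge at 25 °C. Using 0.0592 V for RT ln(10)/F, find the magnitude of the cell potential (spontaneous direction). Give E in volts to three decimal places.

For a concentration cell E°cell = 0. The 0.0056 M side is the cathode (reduction is favoured where [Li⁺] is higher).
With n = 1, E = −(0.0592/1) log([Li⁺]ₐₙ/[Li⁺]꜀ₐₜ) = −(0.0592/1) log(0.0012/0.0056) = −(0.0592/1)(-0.669) = +0.040 V.

+0.040 V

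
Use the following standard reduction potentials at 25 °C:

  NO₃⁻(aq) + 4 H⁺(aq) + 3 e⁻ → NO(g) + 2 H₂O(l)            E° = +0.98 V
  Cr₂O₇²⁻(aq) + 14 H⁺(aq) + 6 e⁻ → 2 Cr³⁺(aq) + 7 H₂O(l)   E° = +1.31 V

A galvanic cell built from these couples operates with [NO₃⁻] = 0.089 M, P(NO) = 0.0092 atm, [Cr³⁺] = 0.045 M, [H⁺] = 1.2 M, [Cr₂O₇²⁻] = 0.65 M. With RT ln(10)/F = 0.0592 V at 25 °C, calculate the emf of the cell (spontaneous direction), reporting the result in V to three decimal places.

Cr₂O₇²⁻/Cr³⁺ is the cathode (higher E°), NO₃⁻/NO the anode: E°cell = +1.31 − (+0.98) = +0.33 V, n = 6.
Overall: Cr₂O₇²⁻(aq) + 6 H⁺(aq) + 2 NO(g) → 2 Cr³⁺(aq) + 3 H₂O(l) + 2 NO₃⁻(aq)
Q = [Cr³⁺]^2·[NO₃⁻]^2 / ([Cr₂O₇²⁻]·[H⁺]^6·P(NO)^2); log Q = -1.010.
E = E° − (0.0592/n) log Q = +0.33 − (0.0592/6)(-1.010) = +0.340 V.

+0.340 V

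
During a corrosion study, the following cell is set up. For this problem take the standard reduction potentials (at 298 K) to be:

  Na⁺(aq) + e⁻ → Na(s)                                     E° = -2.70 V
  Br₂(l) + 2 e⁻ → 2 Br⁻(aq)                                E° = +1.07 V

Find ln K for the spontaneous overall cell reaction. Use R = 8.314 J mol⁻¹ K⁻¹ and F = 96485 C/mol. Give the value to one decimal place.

293.6

Cathode: Br₂/Br⁻; anode: Na⁺/Na. E°cell = (+1.07) − (-2.70) = +3.77 V, with n = 2.
ΔG° = −nFE° = −RT ln K, so ln K = nFE°/(RT) = (2)(96485)(+3.77) / ((8.314)(298)) = 293.633.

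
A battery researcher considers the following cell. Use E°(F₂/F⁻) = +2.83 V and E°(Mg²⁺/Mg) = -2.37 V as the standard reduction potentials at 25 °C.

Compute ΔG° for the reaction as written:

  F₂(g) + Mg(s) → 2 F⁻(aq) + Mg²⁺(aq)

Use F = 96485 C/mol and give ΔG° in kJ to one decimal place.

As written, F₂/F⁻ is reduced (cathode) and Mg²⁺/Mg is oxidised (anode), so E°cell = (+2.83) − (-2.37) = +5.20 V.
Balancing electrons gives n = 2.
ΔG° = −nFE° = −(2)(96485)(+5.20) = -1,003,444 J = -1003.4 kJ.

-1003.4 kJ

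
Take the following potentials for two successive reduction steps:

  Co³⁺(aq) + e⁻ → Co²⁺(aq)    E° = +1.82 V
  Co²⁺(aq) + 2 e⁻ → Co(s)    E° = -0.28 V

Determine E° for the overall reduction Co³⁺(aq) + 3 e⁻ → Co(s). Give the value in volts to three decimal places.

+0.420 V

Since ΔG° = −nFE° is additive over sequential reductions, n₃E°₃ = n₁E°₁ + n₂E°₂.
E°₃ = (1×+1.82 + 2×-0.28) / 3 = (+1.260) / 3 = +0.420 V.
Simply averaging or adding the two E° values would be wrong; the electron-weighted sum is required.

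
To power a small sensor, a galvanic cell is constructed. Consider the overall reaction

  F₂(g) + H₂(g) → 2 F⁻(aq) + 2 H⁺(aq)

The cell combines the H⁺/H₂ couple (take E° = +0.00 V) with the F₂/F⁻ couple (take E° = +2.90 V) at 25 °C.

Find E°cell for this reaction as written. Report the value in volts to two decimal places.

+2.90 V

The F₂/F⁻ couple has the higher reduction potential, so it is the cathode; H⁺/H₂ is oxidised at the anode.
E°cell = E°(cathode) − E°(anode) = (+2.90) − (+0.00) = +2.90 V.
Since E°cell > 0, the reaction is spontaneous under standard conditions.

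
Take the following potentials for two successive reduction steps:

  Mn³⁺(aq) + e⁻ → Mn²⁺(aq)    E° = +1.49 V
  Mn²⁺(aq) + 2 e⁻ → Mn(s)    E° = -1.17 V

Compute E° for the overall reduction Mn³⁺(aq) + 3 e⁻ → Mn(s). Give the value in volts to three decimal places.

-0.283 V

Standard free energies of sequential steps add: ΔG°₃ = ΔG°₁ + ΔG°₂, so n₃E°₃ = n₁E°₁ + n₂E°₂.
E°₃ = (1×+1.49 + 2×-1.17) / 3 = (-0.850) / 3 = -0.283 V.
E° values themselves are not directly additive — weighting by electron count is essential.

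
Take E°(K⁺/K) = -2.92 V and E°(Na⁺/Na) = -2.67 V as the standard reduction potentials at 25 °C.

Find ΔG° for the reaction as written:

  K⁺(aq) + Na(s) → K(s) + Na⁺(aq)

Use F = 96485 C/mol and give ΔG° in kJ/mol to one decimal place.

+24.1 kJ/mol

As written, K⁺/K is reduced (cathode) and Na⁺/Na is oxidised (anode), so E°cell = (-2.92) − (-2.67) = -0.25 V.
Balancing electrons gives n = 1.
ΔG° = −nFE° = −(1)(96485)(-0.25) = 24,121 J = +24.1 kJ/mol.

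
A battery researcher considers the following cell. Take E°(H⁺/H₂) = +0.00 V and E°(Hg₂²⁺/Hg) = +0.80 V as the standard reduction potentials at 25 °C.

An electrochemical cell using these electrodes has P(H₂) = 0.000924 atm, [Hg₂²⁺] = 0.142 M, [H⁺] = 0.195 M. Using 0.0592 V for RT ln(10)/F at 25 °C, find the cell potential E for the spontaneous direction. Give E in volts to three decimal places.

+0.727 V

Hg₂²⁺/Hg is the cathode (higher E°), H⁺/H₂ the anode: E°cell = +0.80 − (+0.00) = +0.80 V, n = 2.
Overall: Hg₂²⁺(aq) + H₂(g) → 2 Hg(l) + 2 H⁺(aq)
Q = [H⁺]^2 / ([Hg₂²⁺]·P(H₂)); log Q = 2.462.
E = E° − (0.0592/n) log Q = +0.80 − (0.0592/2)(2.462) = +0.727 V.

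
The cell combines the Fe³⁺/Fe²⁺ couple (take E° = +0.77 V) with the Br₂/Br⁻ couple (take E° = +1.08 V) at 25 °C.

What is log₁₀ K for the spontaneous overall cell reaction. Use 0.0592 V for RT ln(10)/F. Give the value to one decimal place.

Cathode: Br₂/Br⁻; anode: Fe³⁺/Fe²⁺. E°cell = +0.31 V, n = 2.
log K = nE°cell / 0.0592 = (2)(+0.31) / 0.0592 = 10.5.

10.5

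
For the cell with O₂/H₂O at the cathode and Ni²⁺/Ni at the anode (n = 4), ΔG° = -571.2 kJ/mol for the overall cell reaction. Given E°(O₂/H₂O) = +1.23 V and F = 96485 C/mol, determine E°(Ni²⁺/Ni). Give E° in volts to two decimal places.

-0.25 V

E°cell = −ΔG°/(nF) = −(-571.2×10³)/((4)(96485)) = +1.480 V.
Since O₂/H₂O is the cathode and Ni²⁺/Ni the anode, E°cell = E°(O₂/H₂O) − E°(Ni²⁺/Ni).
So E°(Ni²⁺/Ni) = E°(O₂/H₂O) − E°cell = (+1.23) − (+1.480) = -0.25 V.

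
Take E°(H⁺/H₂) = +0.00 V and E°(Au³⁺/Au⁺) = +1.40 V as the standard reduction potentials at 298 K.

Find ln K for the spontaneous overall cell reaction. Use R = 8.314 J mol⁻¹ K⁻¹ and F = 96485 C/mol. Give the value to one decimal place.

109.0

Cathode: Au³⁺/Au⁺; anode: H⁺/H₂. E°cell = (+1.40) − (+0.00) = +1.40 V, with n = 2.
ΔG° = −nFE° = −RT ln K, so ln K = nFE°/(RT) = (2)(96485)(+1.40) / ((8.314)(298)) = 109.041.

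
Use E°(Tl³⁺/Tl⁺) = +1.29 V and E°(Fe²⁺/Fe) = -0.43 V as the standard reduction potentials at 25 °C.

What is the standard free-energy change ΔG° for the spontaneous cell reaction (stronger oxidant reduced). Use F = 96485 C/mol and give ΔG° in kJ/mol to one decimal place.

Tl³⁺/Tl⁺ (E° = +1.29 V) is the cathode; Fe²⁺/Fe (E° = -0.43 V) is the anode, so E°cell = +1.72 V.
Balancing electrons gives n = 2 (lcm of 2 and 2).
ΔG° = −nFE° = −(2)(96485)(+1.72) = -331,908 J = -331.9 kJ/mol.

-331.9 kJ/mol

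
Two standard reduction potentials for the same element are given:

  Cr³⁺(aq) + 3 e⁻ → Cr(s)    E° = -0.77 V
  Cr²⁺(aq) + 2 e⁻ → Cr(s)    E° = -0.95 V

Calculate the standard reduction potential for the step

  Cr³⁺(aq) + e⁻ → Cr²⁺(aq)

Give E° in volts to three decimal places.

Sequential free energies add, so n₃E°₃ = n₁E°₁ + n₂E°₂.
With n₃ = 3, and the known step contributing 2×(-0.95) V, the unknown satisfies 1·E° = 3×(-0.77) − 2×(-0.95) = -0.410.
E° = -0.410 / 1 = -0.410 V.

-0.410 V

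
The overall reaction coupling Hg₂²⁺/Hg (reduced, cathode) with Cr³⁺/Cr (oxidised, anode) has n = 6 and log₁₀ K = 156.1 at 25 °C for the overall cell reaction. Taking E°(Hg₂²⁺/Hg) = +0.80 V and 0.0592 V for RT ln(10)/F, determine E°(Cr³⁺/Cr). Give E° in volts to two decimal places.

E°cell = (0.0592/n)·log K = (0.0592/6)(156.1) = +1.540 V.
Since Hg₂²⁺/Hg is the cathode and Cr³⁺/Cr the anode, E°cell = E°(Hg₂²⁺/Hg) − E°(Cr³⁺/Cr).
So E°(Cr³⁺/Cr) = E°(Hg₂²⁺/Hg) − E°cell = (+0.80) − (+1.540) = -0.74 V.

-0.74 V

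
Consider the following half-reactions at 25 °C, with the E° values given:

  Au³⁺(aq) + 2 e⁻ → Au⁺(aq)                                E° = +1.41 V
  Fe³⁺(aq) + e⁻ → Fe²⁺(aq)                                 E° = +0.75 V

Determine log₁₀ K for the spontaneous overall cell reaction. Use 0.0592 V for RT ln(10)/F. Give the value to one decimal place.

Cathode: Au³⁺/Au⁺; anode: Fe³⁺/Fe²⁺. E°cell = +0.66 V, n = 2.
log K = nE°cell / 0.0592 = (2)(+0.66) / 0.0592 = 22.3.

22.3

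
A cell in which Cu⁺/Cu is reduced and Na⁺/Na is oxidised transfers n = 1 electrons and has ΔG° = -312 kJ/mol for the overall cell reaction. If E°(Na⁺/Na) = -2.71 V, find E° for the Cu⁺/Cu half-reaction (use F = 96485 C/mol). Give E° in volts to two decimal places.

+0.52 V

E°cell = −ΔG°/(nF) = −(-312×10³)/((1)(96485)) = +3.234 V.
Since Cu⁺/Cu is the cathode and Na⁺/Na the anode, E°cell = E°(Cu⁺/Cu) − E°(Na⁺/Na).
So E°(Cu⁺/Cu) = E°cell + E°(Na⁺/Na) = +3.234 + (-2.71) = +0.52 V.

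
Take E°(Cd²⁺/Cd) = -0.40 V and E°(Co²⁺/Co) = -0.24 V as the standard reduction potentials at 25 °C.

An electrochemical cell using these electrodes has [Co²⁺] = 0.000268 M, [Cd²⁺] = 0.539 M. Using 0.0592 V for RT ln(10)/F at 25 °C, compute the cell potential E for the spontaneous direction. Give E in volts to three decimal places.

Co²⁺/Co is the cathode (higher E°), Cd²⁺/Cd the anode: E°cell = -0.24 − (-0.40) = +0.16 V, n = 2.
Overall: Co²⁺(aq) + Cd(s) → Co(s) + Cd²⁺(aq)
Q = [Cd²⁺] / ([Co²⁺]); log Q = 3.303.
E = E° − (0.0592/n) log Q = +0.16 − (0.0592/2)(3.303) = +0.062 V.

+0.062 V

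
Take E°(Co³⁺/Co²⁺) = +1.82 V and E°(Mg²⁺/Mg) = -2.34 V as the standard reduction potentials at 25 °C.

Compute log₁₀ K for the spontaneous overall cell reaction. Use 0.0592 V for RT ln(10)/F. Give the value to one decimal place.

Cathode: Co³⁺/Co²⁺; anode: Mg²⁺/Mg. E°cell = +4.16 V, n = 2.
log K = nE°cell / 0.0592 = (2)(+4.16) / 0.0592 = 140.5.

140.5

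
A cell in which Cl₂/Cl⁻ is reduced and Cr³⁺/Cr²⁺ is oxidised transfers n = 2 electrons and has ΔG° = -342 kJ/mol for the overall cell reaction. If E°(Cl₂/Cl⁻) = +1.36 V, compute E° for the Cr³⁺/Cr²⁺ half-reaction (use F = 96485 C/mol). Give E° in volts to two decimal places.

-0.41 V

E°cell = −ΔG°/(nF) = −(-342×10³)/((2)(96485)) = +1.772 V.
Since Cl₂/Cl⁻ is the cathode and Cr³⁺/Cr²⁺ the anode, E°cell = E°(Cl₂/Cl⁻) − E°(Cr³⁺/Cr²⁺).
So E°(Cr³⁺/Cr²⁺) = E°(Cl₂/Cl⁻) − E°cell = (+1.36) − (+1.772) = -0.41 V.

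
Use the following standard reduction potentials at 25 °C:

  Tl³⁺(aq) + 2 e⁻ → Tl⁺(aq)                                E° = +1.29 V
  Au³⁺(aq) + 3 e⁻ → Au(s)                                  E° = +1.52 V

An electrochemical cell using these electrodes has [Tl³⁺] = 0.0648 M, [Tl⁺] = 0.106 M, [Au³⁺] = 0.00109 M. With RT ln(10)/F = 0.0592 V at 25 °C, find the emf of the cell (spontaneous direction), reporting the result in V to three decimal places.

Au³⁺/Au is the cathode (higher E°), Tl³⁺/Tl⁺ the anode: E°cell = +1.52 − (+1.29) = +0.23 V, n = 6.
Overall: 2 Au³⁺(aq) + 3 Tl⁺(aq) → 2 Au(s) + 3 Tl³⁺(aq)
Q = [Tl³⁺]^3 / ([Au³⁺]^2·[Tl⁺]^3); log Q = 5.284.
E = E° − (0.0592/n) log Q = +0.23 − (0.0592/6)(5.284) = +0.178 V.

+0.178 V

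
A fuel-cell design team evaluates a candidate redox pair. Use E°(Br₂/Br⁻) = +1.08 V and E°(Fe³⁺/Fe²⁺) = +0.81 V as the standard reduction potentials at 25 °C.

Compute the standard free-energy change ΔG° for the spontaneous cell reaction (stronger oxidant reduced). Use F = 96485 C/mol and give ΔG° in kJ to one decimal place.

-52.1 kJ

Br₂/Br⁻ (E° = +1.08 V) is the cathode; Fe³⁺/Fe²⁺ (E° = +0.81 V) is the anode, so E°cell = +0.27 V.
Balancing electrons gives n = 2 (lcm of 2 and 1).
ΔG° = −nFE° = −(2)(96485)(+0.27) = -52,102 J = -52.1 kJ.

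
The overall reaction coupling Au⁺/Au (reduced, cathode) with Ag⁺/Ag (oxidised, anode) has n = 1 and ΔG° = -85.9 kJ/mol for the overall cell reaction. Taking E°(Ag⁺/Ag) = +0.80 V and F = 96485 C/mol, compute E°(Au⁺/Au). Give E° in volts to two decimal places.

+1.69 V

E°cell = −ΔG°/(nF) = −(-85.9×10³)/((1)(96485)) = +0.890 V.
Since Au⁺/Au is the cathode and Ag⁺/Ag the anode, E°cell = E°(Au⁺/Au) − E°(Ag⁺/Ag).
So E°(Au⁺/Au) = E°cell + E°(Ag⁺/Ag) = +0.890 + (+0.80) = +1.69 V.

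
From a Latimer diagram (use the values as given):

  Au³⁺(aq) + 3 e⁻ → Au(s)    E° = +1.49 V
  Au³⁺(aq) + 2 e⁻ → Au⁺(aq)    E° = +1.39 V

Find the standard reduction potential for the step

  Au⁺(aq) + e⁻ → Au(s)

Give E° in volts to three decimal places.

Sequential free energies add, so n₃E°₃ = n₁E°₁ + n₂E°₂.
With n₃ = 3, and the known step contributing 2×(+1.39) V, the unknown satisfies 1·E° = 3×(+1.49) − 2×(+1.39) = +1.690.
E° = +1.690 / 1 = +1.690 V.

+1.690 V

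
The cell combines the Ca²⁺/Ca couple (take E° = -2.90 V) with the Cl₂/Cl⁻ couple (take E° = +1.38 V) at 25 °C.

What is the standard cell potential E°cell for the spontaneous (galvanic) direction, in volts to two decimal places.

+4.28 V

The Cl₂/Cl⁻ couple has the higher reduction potential, so it is the cathode; Ca²⁺/Ca is oxidised at the anode.
E°cell = E°(cathode) − E°(anode) = (+1.38) − (-2.90) = +4.28 V.
Since E°cell > 0, the reaction is spontaneous under standard conditions.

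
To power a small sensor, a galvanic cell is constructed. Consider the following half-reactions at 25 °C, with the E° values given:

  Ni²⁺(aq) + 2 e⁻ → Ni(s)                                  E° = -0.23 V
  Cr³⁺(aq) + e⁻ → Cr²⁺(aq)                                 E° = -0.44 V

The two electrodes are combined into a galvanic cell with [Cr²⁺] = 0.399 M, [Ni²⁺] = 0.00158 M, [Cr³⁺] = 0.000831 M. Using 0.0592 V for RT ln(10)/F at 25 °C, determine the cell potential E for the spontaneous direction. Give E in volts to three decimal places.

Ni²⁺/Ni is the cathode (higher E°), Cr³⁺/Cr²⁺ the anode: E°cell = -0.23 − (-0.44) = +0.21 V, n = 2.
Overall: Ni²⁺(aq) + 2 Cr²⁺(aq) → Ni(s) + 2 Cr³⁺(aq)
Q = [Cr³⁺]^2 / ([Ni²⁺]·[Cr²⁺]^2); log Q = -2.561.
E = E° − (0.0592/n) log Q = +0.21 − (0.0592/2)(-2.561) = +0.286 V.

+0.286 V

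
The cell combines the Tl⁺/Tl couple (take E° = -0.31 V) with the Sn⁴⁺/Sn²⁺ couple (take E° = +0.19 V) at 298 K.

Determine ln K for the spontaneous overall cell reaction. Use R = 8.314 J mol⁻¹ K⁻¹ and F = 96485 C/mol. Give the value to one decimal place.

38.9

Cathode: Sn⁴⁺/Sn²⁺; anode: Tl⁺/Tl. E°cell = (+0.19) − (-0.31) = +0.50 V, with n = 2.
ΔG° = −nFE° = −RT ln K, so ln K = nFE°/(RT) = (2)(96485)(+0.50) / ((8.314)(298)) = 38.943.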